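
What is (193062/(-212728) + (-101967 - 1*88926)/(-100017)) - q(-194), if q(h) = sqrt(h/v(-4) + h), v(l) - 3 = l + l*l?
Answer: 3549800675/3546069396 - 4*I*sqrt(2910)/15 ≈ 1.0011 - 14.385*I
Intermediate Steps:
v(l) = 3 + l + l**2 (v(l) = 3 + (l + l*l) = 3 + (l + l**2) = 3 + l + l**2)
q(h) = 4*sqrt(15)*sqrt(h)/15 (q(h) = sqrt(h/(3 - 4 + (-4)**2) + h) = sqrt(h/(3 - 4 + 16) + h) = sqrt(h/15 + h) = sqrt(16*h/15) = 4*sqrt(15)*sqrt(h)/15)
(193062/(-212728) + (-101967 - 1*88926)/(-100017)) - q(-194) = (193062/(-212728) + (-101967 - 1*88926)/(-100017)) - 4*sqrt(15)*sqrt(-194)/15 = (193062*(-1/212728) + (-101967 - 88926)*(-1/100017)) - 4*sqrt(15)*I*sqrt(194)/15 = (-96531/106364 - 190893*(-1/100017)) - 4*I*sqrt(2910)/15 = (-96531/106364 + 63631/33339) - 4*I*sqrt(2910)/15 = 3549800675/3546069396 - 4*I*sqrt(2910)/15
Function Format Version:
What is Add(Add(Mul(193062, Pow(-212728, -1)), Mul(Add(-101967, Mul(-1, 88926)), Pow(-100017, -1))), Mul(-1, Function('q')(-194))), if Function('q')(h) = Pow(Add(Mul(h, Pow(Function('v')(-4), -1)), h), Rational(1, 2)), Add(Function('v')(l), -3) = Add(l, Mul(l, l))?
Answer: Add(Rational(3549800675, 3546069396), Mul(Rational(-4, 15), I, Pow(2910, Rational(1, 2)))) ≈ Add(1.0011, Mul(-14.385, I))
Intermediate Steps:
Function('v')(l) = Add(3, l, Pow(l, 2)) (Function('v')(l) = Add(3, Add(l, Mul(l, l))) = Add(3, Add(l, Pow(l, 2))) = Add(3, l, Pow(l, 2)))
Function('q')(h) = Mul(Rational(4, 15), Pow(15, Rational(1, 2)), Pow(h, Rational(1, 2))) (Function('q')(h) = Pow(Add(Mul(h, Pow(Add(3, -4, Pow(-4, 2)), -1)), h), Rational(1, 2)) = Pow(Add(Mul(h, Pow(Add(3, -4, 16), -1)), h), Rational(1, 2)) = Pow(Add(Mul(h, Pow(15, -1)), h), Rational(1, 2)) = Pow(Add(Mul(h, Rational(1, 15)), h), Rational(1, 2)) = Pow(Add(Mul(Rational(1, 15), h), h), Rational(1, 2)) = Pow(Mul(Rational(16, 15), h), Rational(1, 2)) = Mul(Rational(4, 15), Pow(15, Rational(1, 2)), Pow(h, Rational(1, 2))))
Add(Add(Mul(193062, Pow(-212728, -1)), Mul(Add(-101967, Mul(-1, 88926)), Pow(-100017, -1))), Mul(-1, Function('q')(-194))) = Add(Add(Mul(193062, Pow(-212728, -1)), Mul(Add(-101967, Mul(-1, 88926)), Pow(-100017, -1))), Mul(-1, Mul(Rational(4, 15), Pow(15, Rational(1, 2)), Pow(-194, Rational(1, 2))))) = Add(Add(Mul(193062, Rational(-1, 212728)), Mul(Add(-101967, -88926), Rational(-1, 100017))), Mul(-1, Mul(Rational(4, 15), Pow(15, Rational(1, 2)), Mul(I, Pow(194, Rational(1, 2)))))) = Add(Add(Rational(-96531, 106364), Mul(-190893, Rational(-1, 100017))), Mul(-1, Mul(Rational(4, 15), I, Pow(2910, Rational(1, 2))))) = Add(Add(Rational(-96531, 106364), Rational(63631, 33339)), Mul(Rational(-4, 15), I, Pow(2910, Rational(1, 2)))) = Add(Rational(3549800675, 3546069396), Mul(Rational(-4, 15), I, Pow(2910, Rational(1, 2))))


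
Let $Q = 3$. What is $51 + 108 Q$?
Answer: $375$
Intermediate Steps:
$51 + 108 Q = 51 + 108 \cdot 3 = 51 + 324 = 375$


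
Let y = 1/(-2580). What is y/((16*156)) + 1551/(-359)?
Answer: -9987944039/2311845120 ≈ -4.3203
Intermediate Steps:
y = -1/2580 ≈ -0.00038760
y/((16*156)) + 1551/(-359) = -1/(2580*(16*156)) + 1551/(-359) = -1/2580/2496 + 1551*(-1/359) = -1/2580*1/2496 - 1551/359 = -1/6439680 - 1551/359 = -9987944039/2311845120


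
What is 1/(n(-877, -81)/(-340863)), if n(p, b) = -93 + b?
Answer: 113621/58 ≈ 1959.0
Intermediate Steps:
1/(n(-877, -81)/(-340863)) = 1/((-93 - 81)/(-340863)) = 1/(-174*(-1/340863)) = 1/(58/113621) = 113621/58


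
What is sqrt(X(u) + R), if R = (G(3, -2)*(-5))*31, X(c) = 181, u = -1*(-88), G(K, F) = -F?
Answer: I*sqrt(129) ≈ 11.358*I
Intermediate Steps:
u = 88
R = -310 (R = (-1*(-2)*(-5))*31 = (2*(-5))*31 = -10*31 = -310)
sqrt(X(u) + R) = sqrt(181 - 310) = sqrt(-129) = I*sqrt(129)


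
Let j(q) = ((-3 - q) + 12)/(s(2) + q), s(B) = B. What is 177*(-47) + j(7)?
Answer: -74869/9 ≈ -8318.8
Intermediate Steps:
j(q) = (9 - q)/(2 + q) (j(q) = ((-3 - q) + 12)/(2 + q) = (9 - q)/(2 + q))
177*(-47) + j(7) = 177*(-47) + (9 - 1*7)/(2 + 7) = -8319 + (9 - 7)/9 = -8319 + (⅑)*2 = -8319 + 2/9 = -74869/9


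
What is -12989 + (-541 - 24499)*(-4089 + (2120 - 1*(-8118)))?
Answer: -153983949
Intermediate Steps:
-12989 + (-541 - 24499)*(-4089 + (2120 - 1*(-8118))) = -12989 - 25040*(-4089 + (2120 + 8118)) = -12989 - 25040*(-4089 + 10238) = -12989 - 25040*6149 = -12989 - 153970960 = -153983949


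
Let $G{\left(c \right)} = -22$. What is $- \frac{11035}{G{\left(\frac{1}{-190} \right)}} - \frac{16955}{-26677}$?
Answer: $\frac{294753705}{586894} \approx 502.23$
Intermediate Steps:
$- \frac{11035}{G{\left(\frac{1}{-190} \right)}} - \frac{16955}{-26677} = - \frac{11035}{-22} - \frac{16955}{-26677} = \left(-11035\right) \left(- \frac{1}{22}\right) - - \frac{16955}{26677} = \frac{11035}{22} + \frac{16955}{26677} = \frac{294753705}{586894}$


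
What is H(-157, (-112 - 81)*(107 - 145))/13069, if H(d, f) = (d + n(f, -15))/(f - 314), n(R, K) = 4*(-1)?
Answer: -23/13106340 ≈ -1.7549e-6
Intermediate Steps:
n(R, K) = -4
H(d, f) = (-4 + d)/(-314 + f) (H(d, f) = (d - 4)/(f - 314) = (-4 + d)/(-314 + f))
H(-157, (-112 - 81)*(107 - 145))/13069 = ((-4 - 157)/(-314 + (-112 - 81)*(107 - 145)))/13069 = (-161/(-314 - 193*(-38)))*(1/13069) = (-161/(-314 + 7334))*(1/13069) = (-161/7020)*(1/13069) = ((1/7020)*(-161))*(1/13069) = -161/7020*1/13069 = -23/13106340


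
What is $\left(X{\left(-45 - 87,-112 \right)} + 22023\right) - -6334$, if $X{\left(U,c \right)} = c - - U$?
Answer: $28113$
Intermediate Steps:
$X{\left(U,c \right)} = U + c$ ($X{\left(U,c \right)} = c + U = U + c$)
$\left(X{\left(-45 - 87,-112 \right)} + 22023\right) - -6334 = \left(\left(\left(-45 - 87\right) - 112\right) + 22023\right) - -6334 = \left(\left(\left(-45 - 87\right) - 112\right) + 22023\right) + \left(-74 + 6408\right) = \left(\left(-132 - 112\right) + 22023\right) + 6334 = \left(-244 + 22023\right) + 6334 = 21779 + 6334 = 28113$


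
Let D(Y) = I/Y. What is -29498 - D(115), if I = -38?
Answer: -3392232/115 ≈ -29498.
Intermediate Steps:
D(Y) = -38/Y
-29498 - D(115) = -29498 - (-38)/115 = -29498 - 1*(-38/115) = -29498 + 38/115 = -3392232/115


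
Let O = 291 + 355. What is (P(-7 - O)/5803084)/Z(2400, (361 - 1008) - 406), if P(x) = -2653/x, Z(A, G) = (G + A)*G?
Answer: -379/767838643278876 ≈ -4.9359e-13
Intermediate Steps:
O = 646
Z(A, G) = G*(A + G) (Z(A, G) = (A + G)*G = G*(A + G))
(P(-7 - O)/5803084)/Z(2400, (361 - 1008) - 406) = (-2653/(-7 - 1*646)/5803084)/((((361 - 1008) - 406)*(2400 + ((361 - 1008) - 406)))) = (-2653/(-7 - 646)*(1/5803084))/(((-647 - 406)*(2400 + (-647 - 406)))) = (-2653/(-653)*(1/5803084))/((-1053*(2400 - 1053))) = (-2653*(-1/653)*(1/5803084))/((-1053*1347)) = ((2653/653)*(1/5803084))/(-1418391) = (379/541344836)*(-1/1418391) = -379/767838643278876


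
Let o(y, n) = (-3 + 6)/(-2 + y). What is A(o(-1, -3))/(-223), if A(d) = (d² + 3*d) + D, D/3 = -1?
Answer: 5/223 ≈ 0.022422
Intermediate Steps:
D = -3 (D = 3*(-1) = -3)
o(y, n) = 3/(-2 + y)
A(d) = -3 + d² + 3*d (A(d) = (d² + 3*d) - 3 = -3 + d² + 3*d)
A(o(-1, -3))/(-223) = (-3 + (3/(-2 - 1))² + 3*(3/(-2 - 1)))/(-223) = (-3 + (3/(-3))² + 3*(3/(-3)))*(-1/223) = (-3 + (3*(-⅓))² + 3*(3*(-⅓)))*(-1/223) = (-3 + (-1)² + 3*(-1))*(-1/223) = (-3 + 1 - 3)*(-1/223) = -5*(-1/223) = 5/223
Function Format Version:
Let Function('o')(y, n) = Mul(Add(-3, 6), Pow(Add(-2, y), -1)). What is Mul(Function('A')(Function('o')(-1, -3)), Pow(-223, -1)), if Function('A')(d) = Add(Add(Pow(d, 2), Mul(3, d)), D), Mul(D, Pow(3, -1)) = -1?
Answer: Rational(5, 223) ≈ 0.022422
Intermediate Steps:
D = -3 (D = Mul(3, -1) = -3)
Function('o')(y, n) = Mul(3, Pow(Add(-2, y), -1))
Function('A')(d) = Add(-3, Pow(d, 2), Mul(3, d)) (Function('A')(d) = Add(Add(Pow(d, 2), Mul(3, d)), -3) = Add(-3, Pow(d, 2), Mul(3, d)))
Mul(Function('A')(Function('o')(-1, -3)), Pow(-223, -1)) = Mul(Add(-3, Pow(Mul(3, Pow(Add(-2, -1), -1)), 2), Mul(3, Mul(3, Pow(Add(-2, -1), -1)))), Pow(-223, -1)) = Mul(Add(-3, Pow(Mul(3, Pow(-3, -1)), 2), Mul(3, Mul(3, Pow(-3, -1)))), Rational(-1, 223)) = Mul(Add(-3, Pow(Mul(3, Rational(-1, 3)), 2), Mul(3, Mul(3, Rational(-1, 3)))), Rational(-1, 223)) = Mul(Add(-3, Pow(-1, 2), Mul(3, -1)), Rational(-1, 223)) = Mul(Add(-3, 1, -3), Rational(-1, 223)) = Mul(-5, Rational(-1, 223)) = Rational(5, 223)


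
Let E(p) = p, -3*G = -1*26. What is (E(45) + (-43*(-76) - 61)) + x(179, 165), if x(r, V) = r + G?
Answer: 10319/3 ≈ 3439.7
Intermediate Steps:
G = 26/3 (G = -(-1)*26/3 = -1/3*(-26) = 26/3 ≈ 8.6667)
x(r, V) = 26/3 + r (x(r, V) = r + 26/3 = 26/3 + r)
(E(45) + (-43*(-76) - 61)) + x(179, 165) = (45 + (-43*(-76) - 61)) + (26/3 + 179) = (45 + (3268 - 61)) + 563/3 = (45 + 3207) + 563/3 = 3252 + 563/3 = 10319/3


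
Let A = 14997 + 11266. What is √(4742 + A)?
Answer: 3*√3445 ≈ 176.08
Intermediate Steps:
A = 26263
√(4742 + A) = √(4742 + 26263) = √31005 = 3*√3445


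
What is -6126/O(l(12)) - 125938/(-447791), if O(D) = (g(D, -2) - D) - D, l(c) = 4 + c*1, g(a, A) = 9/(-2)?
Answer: 5495528806/32688743 ≈ 168.12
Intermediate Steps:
g(a, A) = -9/2 (g(a, A) = 9*(-½) = -9/2)
l(c) = 4 + c
O(D) = -9/2 - 2*D (O(D) = (-9/2 - D) - D = -9/2 - 2*D)
-6126/O(l(12)) - 125938/(-447791) = -6126/(-9/2 - 2*(4 + 12)) - 125938/(-447791) = -6126/(-9/2 - 2*16) - 125938*(-1/447791) = -6126/(-9/2 - 32) + 125938/447791 = -6126/(-73/2) + 125938/447791 = -6126*(-2/73) + 125938/447791 = 12252/73 + 125938/447791 = 5495528806/32688743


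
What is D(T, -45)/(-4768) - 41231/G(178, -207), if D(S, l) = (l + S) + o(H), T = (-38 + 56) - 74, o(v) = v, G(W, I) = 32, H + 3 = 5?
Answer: -767915/596 ≈ -1288.4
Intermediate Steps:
H = 2 (H = -3 + 5 = 2)
T = -56 (T = 18 - 74 = -56)
D(S, l) = 2 + S + l (D(S, l) = (l + S) + 2 = (S + l) + 2 = 2 + S + l)
D(T, -45)/(-4768) - 41231/G(178, -207) = (2 - 56 - 45)/(-4768) - 41231/32 = -99*(-1/4768) - 41231*1/32 = 99/4768 - 41231/32 = -767915/596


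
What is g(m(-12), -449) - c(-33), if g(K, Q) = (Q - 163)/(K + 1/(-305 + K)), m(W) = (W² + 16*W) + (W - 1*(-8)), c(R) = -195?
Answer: 3838659/18565 ≈ 206.77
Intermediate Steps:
m(W) = 8 + W² + 17*W (m(W) = (W² + 16*W) + (W + 8) = (W² + 16*W) + (8 + W) = 8 + W² + 17*W)
g(K, Q) = (-163 + Q)/(K + 1/(-305 + K))
g(m(-12), -449) - c(-33) = (49715 - 305*(-449) - 163*(8 + (-12)² + 17*(-12)) + (8 + (-12)² + 17*(-12))*(-449))/(1 + (8 + (-12)² + 17*(-12))² - 305*(8 + (-12)² + 17*(-12))) - 1*(-195) = (49715 + 136945 - 163*(8 + 144 - 204) + (8 + 144 - 204)*(-449))/(1 + (8 + 144 - 204)² - 305*(8 + 144 - 204)) + 195 = (49715 + 136945 - 163*(-52) - 52*(-449))/(1 + (-52)² - 305*(-52)) + 195 = (49715 + 136945 + 8476 + 23348)/(1 + 2704 + 15860) + 195 = 218484/18565 + 195 = 3838659/18565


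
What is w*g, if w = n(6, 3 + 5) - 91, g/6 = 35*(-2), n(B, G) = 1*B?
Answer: 35700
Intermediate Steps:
n(B, G) = B
g = -420 (g = 6*(35*(-2)) = 6*(-70) = -420)
w = -85 (w = 6 - 91 = -85)
w*g = -85*(-420) = 35700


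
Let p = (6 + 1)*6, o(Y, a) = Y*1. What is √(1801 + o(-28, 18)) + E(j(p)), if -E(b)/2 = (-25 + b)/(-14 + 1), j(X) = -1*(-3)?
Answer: -44/13 + 3*√197 ≈ 38.722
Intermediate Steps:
o(Y, a) = Y
p = 42 (p = 7*6 = 42)
j(X) = 3
E(b) = -50/13 + 2*b/13 (E(b) = -2*(-25 + b)/(-14 + 1) = -2*(-25 + b)/(-13) = -2*(-25 + b)*(-1)/13 = -2*(25/13 - b/13) = -50/13 + 2*b/13)
√(1801 + o(-28, 18)) + E(j(p)) = √(1801 - 28) + (-50/13 + (2/13)*3) = √1773 + (-50/13 + 6/13) = 3*√197 - 44/13 = -44/13 + 3*√197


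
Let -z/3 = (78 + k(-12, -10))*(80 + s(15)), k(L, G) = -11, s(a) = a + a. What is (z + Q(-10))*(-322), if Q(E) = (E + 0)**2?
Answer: 7087220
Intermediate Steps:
s(a) = 2*a
Q(E) = E**2
z = -22110 (z = -3*(78 - 11)*(80 + 2*15) = -201*(80 + 30) = -201*110 = -3*7370 = -22110)
(z + Q(-10))*(-322) = (-22110 + (-10)**2)*(-322) = (-22110 + 100)*(-322) = -22010*(-322) = 7087220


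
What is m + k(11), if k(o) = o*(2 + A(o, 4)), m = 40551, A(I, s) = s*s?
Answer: 40749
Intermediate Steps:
A(I, s) = s²
k(o) = 18*o (k(o) = o*(2 + 4²) = o*(2 + 16) = o*18 = 18*o)
m + k(11) = 40551 + 18*11 = 40551 + 198 = 40749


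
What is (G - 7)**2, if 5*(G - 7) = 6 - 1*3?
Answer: 9/25 ≈ 0.36000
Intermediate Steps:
G = 38/5 (G = 7 + (6 - 1*3)/5 = 7 + (6 - 3)/5 = 7 + (1/5)*3 = 7 + 3/5 = 38/5 ≈ 7.6000)
(G - 7)**2 = (38/5 - 7)**2 = (3/5)**2 = 9/25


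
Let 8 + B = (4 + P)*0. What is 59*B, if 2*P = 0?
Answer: -472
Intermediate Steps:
P = 0 (P = (½)*0 = 0)
B = -8 (B = -8 + (4 + 0)*0 = -8 + 4*0 = -8 + 0 = -8)
59*B = 59*(-8) = -472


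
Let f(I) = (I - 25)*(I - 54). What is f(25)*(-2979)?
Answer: 0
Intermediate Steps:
f(I) = (-54 + I)*(-25 + I) (f(I) = (-25 + I)*(-54 + I) = (-54 + I)*(-25 + I))
f(25)*(-2979) = (1350 + 25² - 79*25)*(-2979) = (1350 + 625 - 1975)*(-2979) = 0*(-2979) = 0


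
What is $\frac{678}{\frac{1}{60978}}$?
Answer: $41343084$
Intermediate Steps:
$\frac{678}{\frac{1}{60978}} = 678 \frac{1}{\frac{1}{60978}} = 678 \cdot 60978 = 41343084$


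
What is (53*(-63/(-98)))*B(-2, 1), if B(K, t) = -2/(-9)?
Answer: 53/7 ≈ 7.5714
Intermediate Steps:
B(K, t) = 2/9 (B(K, t) = -2*(-⅑) = 2/9)
(53*(-63/(-98)))*B(-2, 1) = (53*(-63/(-98)))*(2/9) = (53*(-63*(-1/98)))*(2/9) = (53*(9/14))*(2/9) = (477/14)*(2/9) = 53/7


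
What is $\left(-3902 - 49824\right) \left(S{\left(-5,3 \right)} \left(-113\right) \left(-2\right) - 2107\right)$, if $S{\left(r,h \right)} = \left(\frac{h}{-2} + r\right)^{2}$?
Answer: $-399802029$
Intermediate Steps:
$S{\left(r,h \right)} = \left(r - \frac{h}{2}\right)^{2}$ ($S{\left(r,h \right)} = \left(h \left(- \frac{1}{2}\right) + r\right)^{2} = \left(- \frac{h}{2} + r\right)^{2} = \left(r - \frac{h}{2}\right)^{2}$)
$\left(-3902 - 49824\right) \left(S{\left(-5,3 \right)} \left(-113\right) \left(-2\right) - 2107\right) = \left(-3902 - 49824\right) \left(\frac{\left(3 - -10\right)^{2}}{4} \left(-113\right) \left(-2\right) - 2107\right) = - 53726 \left(\frac{\left(3 + 10\right)^{2}}{4} \left(-113\right) \left(-2\right) - 2107\right) = - 53726 \left(\frac{13^{2}}{4} \left(-113\right) \left(-2\right) - 2107\right) = - 53726 \left(\frac{1}{4} \cdot 169 \left(-113\right) \left(-2\right) - 2107\right) = - 53726 \left(\frac{169}{4} \left(-113\right) \left(-2\right) - 2107\right) = - 53726 \left(\left(- \frac{19097}{4}\right) \left(-2\right) - 2107\right) = - 53726 \left(\frac{19097}{2} - 2107\right) = \left(-53726\right) \frac{14883}{2} = -399802029$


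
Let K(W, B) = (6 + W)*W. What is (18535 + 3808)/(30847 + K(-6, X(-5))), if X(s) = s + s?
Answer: 22343/30847 ≈ 0.72432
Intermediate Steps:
X(s) = 2*s
K(W, B) = W*(6 + W)
(18535 + 3808)/(30847 + K(-6, X(-5))) = (18535 + 3808)/(30847 - 6*(6 - 6)) = 22343/(30847 - 6*0) = 22343/(30847 + 0) = 22343/30847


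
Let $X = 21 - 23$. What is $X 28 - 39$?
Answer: $-95$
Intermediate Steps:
$X = -2$
$X 28 - 39 = \left(-2\right) 28 - 39 = -56 - 39 = -95$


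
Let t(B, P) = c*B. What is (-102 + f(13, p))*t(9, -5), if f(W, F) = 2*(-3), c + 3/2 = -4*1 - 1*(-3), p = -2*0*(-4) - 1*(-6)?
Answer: 2430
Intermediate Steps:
p = 6 (p = 0*(-4) + 6 = 0 + 6 = 6)
c = -5/2 (c = -3/2 + (-4*1 - 1*(-3)) = -3/2 + (-4 + 3) = -3/2 - 1 = -5/2 ≈ -2.5000)
f(W, F) = -6
t(B, P) = -5*B/2
(-102 + f(13, p))*t(9, -5) = (-102 - 6)*(-5/2*9) = -108*(-45/2) = 2430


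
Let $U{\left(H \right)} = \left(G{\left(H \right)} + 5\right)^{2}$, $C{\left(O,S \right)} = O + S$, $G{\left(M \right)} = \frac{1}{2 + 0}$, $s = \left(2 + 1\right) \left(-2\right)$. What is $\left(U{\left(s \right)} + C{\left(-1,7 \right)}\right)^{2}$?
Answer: $\frac{21025}{16} \approx 1314.1$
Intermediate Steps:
$s = -6$ ($s = 3 \left(-2\right) = -6$)
$G{\left(M \right)} = \frac{1}{2}$
$U{\left(H \right)} = \frac{121}{4}$ ($U{\left(H \right)} = \left(\frac{1}{2} + 5\right)^{2} = \left(\frac{11}{2}\right)^{2} = \frac{121}{4}$)
$\left(U{\left(s \right)} + C{\left(-1,7 \right)}\right)^{2} = \left(\frac{121}{4} + \left(-1 + 7\right)\right)^{2} = \left(\frac{121}{4} + 6\right)^{2} = \left(\frac{145}{4}\right)^{2} = \frac{21025}{16}$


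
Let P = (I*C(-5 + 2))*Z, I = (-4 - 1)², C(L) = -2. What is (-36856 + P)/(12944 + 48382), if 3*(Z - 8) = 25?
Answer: -56509/91989 ≈ -0.61430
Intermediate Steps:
Z = 49/3 (Z = 8 + (⅓)*25 = 8 + 25/3 = 49/3 ≈ 16.333)
I = 25 (I = (-5)² = 25)
P = -2450/3 (P = (25*(-2))*(49/3) = -50*49/3 = -2450/3 ≈ -816.67)
(-36856 + P)/(12944 + 48382) = (-36856 - 2450/3)/(12944 + 48382) = -113018/3/61326 = -113018/3*1/61326 = -56509/91989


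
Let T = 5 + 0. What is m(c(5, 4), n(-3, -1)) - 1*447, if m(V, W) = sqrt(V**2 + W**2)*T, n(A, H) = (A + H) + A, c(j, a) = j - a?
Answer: -447 + 25*sqrt(2) ≈ -411.64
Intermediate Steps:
T = 5
n(A, H) = H + 2*A
m(V, W) = 5*sqrt(V**2 + W**2) (m(V, W) = sqrt(V**2 + W**2)*5 = 5*sqrt(V**2 + W**2))
m(c(5, 4), n(-3, -1)) - 1*447 = 5*sqrt((5 - 1*4)**2 + (-1 + 2*(-3))**2) - 1*447 = 5*sqrt((5 - 4)**2 + (-1 - 6)**2) - 447 = 5*sqrt(1**2 + (-7)**2) - 447 = 5*sqrt(1 + 49) - 447 = 5*sqrt(50) - 447 = 5*(5*sqrt(2)) - 447 = 25*sqrt(2) - 447 = -447 + 25*sqrt(2)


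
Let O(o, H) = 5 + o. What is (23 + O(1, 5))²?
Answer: 841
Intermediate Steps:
(23 + O(1, 5))² = (23 + (5 + 1))² = (23 + 6)² = 29² = 841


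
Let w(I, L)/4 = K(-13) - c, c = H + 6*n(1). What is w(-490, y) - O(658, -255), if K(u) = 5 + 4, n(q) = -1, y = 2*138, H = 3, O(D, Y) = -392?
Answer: 440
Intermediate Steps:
y = 276
K(u) = 9
c = -3 (c = 3 + 6*(-1) = 3 - 6 = -3)
w(I, L) = 48 (w(I, L) = 4*(9 - 1*(-3)) = 4*(9 + 3) = 4*12 = 48)
w(-490, y) - O(658, -255) = 48 - 1*(-392) = 48 + 392 = 440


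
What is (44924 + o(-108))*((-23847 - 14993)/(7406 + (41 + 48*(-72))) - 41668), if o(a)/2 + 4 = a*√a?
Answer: -7471140050448/3991 + 215571233088*I*√3/3991 ≈ -1.872e+9 + 9.3556e+7*I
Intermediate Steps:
o(a) = -8 + 2*a^(3/2) (o(a) = -8 + 2*(a*√a) = -8 + 2*a^(3/2))
(44924 + o(-108))*((-23847 - 14993)/(7406 + (41 + 48*(-72))) - 41668) = (44924 + (-8 + 2*(-108)^(3/2)))*((-23847 - 14993)/(7406 + (41 + 48*(-72))) - 41668) = (44924 + (-8 + 2*(-648*I*√3)))*(-38840/(7406 + (41 - 3456)) - 41668) = (44924 + (-8 - 1296*I*√3))*(-38840/(7406 - 3415) - 41668) = (44916 - 1296*I*√3)*(-38840/3991 - 41668) = (44916 - 1296*I*√3)*(-166335828/3991) = -7471140050448/3991 + 215571233088*I*√3/3991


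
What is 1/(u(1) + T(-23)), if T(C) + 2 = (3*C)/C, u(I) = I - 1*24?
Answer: -1/22 ≈ -0.045455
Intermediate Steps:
u(I) = -24 + I (u(I) = I - 24 = -24 + I)
T(C) = 1 (T(C) = -2 + (3*C)/C = -2 + 3 = 1)
1/(u(1) + T(-23)) = 1/((-24 + 1) + 1) = 1/(-23 + 1) = 1/(-22) = -1/22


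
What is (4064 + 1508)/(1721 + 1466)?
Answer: 5572/3187 ≈ 1.7484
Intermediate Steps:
(4064 + 1508)/(1721 + 1466) = 5572/3187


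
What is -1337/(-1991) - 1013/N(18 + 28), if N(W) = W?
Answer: -1955381/91586 ≈ -21.350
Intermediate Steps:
-1337/(-1991) - 1013/N(18 + 28) = -1337/(-1991) - 1013/(18 + 28) = -1337*(-1/1991) - 1013/46 = 1337/1991 - 1013*1/46 = 1337/1991 - 1013/46 = -1955381/91586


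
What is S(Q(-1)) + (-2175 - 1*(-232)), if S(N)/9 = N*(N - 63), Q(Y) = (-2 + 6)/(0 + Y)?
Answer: 469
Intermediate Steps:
Q(Y) = 4/Y
S(N) = 9*N*(-63 + N) (S(N) = 9*(N*(N - 63)) = 9*(N*(-63 + N)) = 9*N*(-63 + N))
S(Q(-1)) + (-2175 - 1*(-232)) = 9*(4/(-1))*(-63 + 4/(-1)) + (-2175 - 1*(-232)) = 9*(4*(-1))*(-63 + 4*(-1)) + (-2175 + 232) = 9*(-4)*(-63 - 4) - 1943 = 9*(-4)*(-67) - 1943 = 2412 - 1943 = 469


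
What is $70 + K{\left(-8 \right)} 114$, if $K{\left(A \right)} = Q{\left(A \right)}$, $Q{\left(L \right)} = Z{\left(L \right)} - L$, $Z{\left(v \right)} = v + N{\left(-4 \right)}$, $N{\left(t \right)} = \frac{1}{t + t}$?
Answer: $\frac{223}{4} \approx 55.75$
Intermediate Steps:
$N{\left(t \right)} = \frac{1}{2 t}$
$Z{\left(v \right)} = - \frac{1}{8} + v$ ($Z{\left(v \right)} = v + \frac{1}{2 \left(-4\right)} = v + \frac{1}{2} \left(- \frac{1}{4}\right) = v - \frac{1}{8} = - \frac{1}{8} + v$)
$Q{\left(L \right)} = - \frac{1}{8}$ ($Q{\left(L \right)} = \left(- \frac{1}{8} + L\right) - L = - \frac{1}{8}$)
$K{\left(A \right)} = - \frac{1}{8}$
$70 + K{\left(-8 \right)} 114 = 70 - \frac{57}{4} = \frac{223}{4}$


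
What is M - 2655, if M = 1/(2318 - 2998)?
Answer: -1805401/680 ≈ -2655.0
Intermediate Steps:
M = -1/680 (M = 1/(-680) = -1/680 ≈ -0.0014706)
M - 2655 = -1/680 - 2655 = -1805401/680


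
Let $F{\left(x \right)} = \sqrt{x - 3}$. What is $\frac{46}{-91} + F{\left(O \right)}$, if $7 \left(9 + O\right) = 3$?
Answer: $- \frac{46}{91} + \frac{9 i \sqrt{7}}{7} \approx -0.50549 + 3.4017 i$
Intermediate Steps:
$O = - \frac{60}{7}$ ($O = -9 + \frac{1}{7} \cdot 3 = -9 + \frac{3}{7} = - \frac{60}{7} \approx -8.5714$)
$F{\left(x \right)} = \sqrt{-3 + x}$
$\frac{46}{-91} + F{\left(O \right)} = \frac{46}{-91} + \sqrt{-3 - \frac{60}{7}} = 46 \left(- \frac{1}{91}\right) + \sqrt{- \frac{81}{7}} = - \frac{46}{91} + \frac{9 i \sqrt{7}}{7}$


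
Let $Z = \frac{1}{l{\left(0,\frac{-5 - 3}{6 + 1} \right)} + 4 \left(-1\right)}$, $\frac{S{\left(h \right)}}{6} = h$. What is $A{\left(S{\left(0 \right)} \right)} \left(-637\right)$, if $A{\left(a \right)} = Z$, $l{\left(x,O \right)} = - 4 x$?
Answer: $\frac{637}{4} \approx 159.25$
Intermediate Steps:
$S{\left(h \right)} = 6 h$
$Z = - \frac{1}{4}$ ($Z = \frac{1}{\left(-4\right) 0 + 4 \left(-1\right)} = \frac{1}{0 - 4} = \frac{1}{-4} = - \frac{1}{4} \approx -0.25$)
$A{\left(a \right)} = - \frac{1}{4}$
$A{\left(S{\left(0 \right)} \right)} \left(-637\right) = \left(- \frac{1}{4}\right) \left(-637\right) = \frac{637}{4}$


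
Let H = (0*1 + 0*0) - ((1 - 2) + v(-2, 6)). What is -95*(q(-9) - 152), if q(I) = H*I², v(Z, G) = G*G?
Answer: 283765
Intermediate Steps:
v(Z, G) = G²
H = -35 (H = (0*1 + 0*0) - ((1 - 2) + 6²) = (0 + 0) - (-1 + 36) = 0 - 1*35 = 0 - 35 = -35)
q(I) = -35*I²
-95*(q(-9) - 152) = -95*(-35*(-9)² - 152) = -95*(-35*81 - 152) = -95*(-2835 - 152) = -95*(-2987) = 283765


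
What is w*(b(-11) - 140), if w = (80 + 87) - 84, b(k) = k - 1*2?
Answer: -12699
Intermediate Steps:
b(k) = -2 + k (b(k) = k - 2 = -2 + k)
w = 83 (w = 167 - 84 = 83)
w*(b(-11) - 140) = 83*((-2 - 11) - 140) = 83*(-13 - 140) = 83*(-153) = -12699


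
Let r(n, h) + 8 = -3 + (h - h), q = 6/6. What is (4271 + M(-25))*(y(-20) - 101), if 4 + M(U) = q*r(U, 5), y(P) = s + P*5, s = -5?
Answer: -876736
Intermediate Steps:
q = 1 (q = 6*(⅙) = 1)
y(P) = -5 + 5*P (y(P) = -5 + P*5 = -5 + 5*P)
r(n, h) = -11 (r(n, h) = -8 + (-3 + (h - h)) = -8 + (-3 + 0) = -8 - 3 = -11)
M(U) = -15 (M(U) = -4 + 1*(-11) = -4 - 11 = -15)
(4271 + M(-25))*(y(-20) - 101) = (4271 - 15)*((-5 + 5*(-20)) - 101) = 4256*((-5 - 100) - 101) = 4256*(-105 - 101) = 4256*(-206) = -876736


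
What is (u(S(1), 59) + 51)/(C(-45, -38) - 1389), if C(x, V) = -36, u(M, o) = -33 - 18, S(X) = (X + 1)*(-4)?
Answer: 0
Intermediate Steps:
S(X) = -4 - 4*X (S(X) = (1 + X)*(-4) = -4 - 4*X)
u(M, o) = -51
(u(S(1), 59) + 51)/(C(-45, -38) - 1389) = (-51 + 51)/(-36 - 1389) = 0/(-1425) = 0*(-1/1425) = 0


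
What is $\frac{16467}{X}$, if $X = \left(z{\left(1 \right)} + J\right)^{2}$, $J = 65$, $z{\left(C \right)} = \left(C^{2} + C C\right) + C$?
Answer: $\frac{16467}{4624} \approx 3.5612$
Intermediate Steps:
$z{\left(C \right)} = C + 2 C^{2}$ ($z{\left(C \right)} = \left(C^{2} + C^{2}\right) + C = 2 C^{2} + C = C + 2 C^{2}$)
$X = 4624$ ($X = \left(1 \left(1 + 2 \cdot 1\right) + 65\right)^{2} = \left(1 \left(1 + 2\right) + 65\right)^{2} = \left(1 \cdot 3 + 65\right)^{2} = \left(3 + 65\right)^{2} = 68^{2} = 4624$)
$\frac{16467}{X} = \frac{16467}{4624}$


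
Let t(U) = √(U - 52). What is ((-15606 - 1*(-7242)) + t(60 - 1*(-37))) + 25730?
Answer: 17366 + 3*√5 ≈ 17373.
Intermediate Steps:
t(U) = √(-52 + U)
((-15606 - 1*(-7242)) + t(60 - 1*(-37))) + 25730 = ((-15606 - 1*(-7242)) + √(-52 + (60 - 1*(-37)))) + 25730 = ((-15606 + 7242) + √(-52 + (60 + 37))) + 25730 = (-8364 + √(-52 + 97)) + 25730 = (-8364 + √45) + 25730 = (-8364 + 3*√5) + 25730 = 17366 + 3*√5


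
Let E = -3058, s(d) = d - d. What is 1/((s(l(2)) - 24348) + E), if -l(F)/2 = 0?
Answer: -1/27406 ≈ -3.6488e-5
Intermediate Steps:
l(F) = 0 (l(F) = -2*0 = 0)
s(d) = 0
1/((s(l(2)) - 24348) + E) = 1/((0 - 24348) - 3058) = 1/(-24348 - 3058) = 1/(-27406) = -1/27406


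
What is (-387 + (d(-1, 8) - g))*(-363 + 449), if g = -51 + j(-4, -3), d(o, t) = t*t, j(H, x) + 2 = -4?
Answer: -22876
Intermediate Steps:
j(H, x) = -6 (j(H, x) = -2 - 4 = -6)
d(o, t) = t²
g = -57 (g = -51 - 6 = -57)
(-387 + (d(-1, 8) - g))*(-363 + 449) = (-387 + (8² - 1*(-57)))*(-363 + 449) = (-387 + (64 + 57))*86 = (-387 + 121)*86 = -266*86 = -22876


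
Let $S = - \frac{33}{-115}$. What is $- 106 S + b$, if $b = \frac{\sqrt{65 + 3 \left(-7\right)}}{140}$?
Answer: $- \frac{3498}{115} + \frac{\sqrt{11}}{70} \approx -30.37$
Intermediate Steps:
$S = \frac{33}{115}$ ($S = \left(-33\right) \left(- \frac{1}{115}\right) = \frac{33}{115} \approx 0.28696$)
$b = \frac{\sqrt{11}}{70}$ ($b = \sqrt{65 - 21} \cdot \frac{1}{140} = \sqrt{44} \cdot \frac{1}{140} = 2 \sqrt{11} \cdot \frac{1}{140} = \frac{\sqrt{11}}{70} \approx 0.04738$)
$- 106 S + b = \left(-106\right) \frac{33}{115} + \frac{\sqrt{11}}{70} = - \frac{3498}{115} + \frac{\sqrt{11}}{70}$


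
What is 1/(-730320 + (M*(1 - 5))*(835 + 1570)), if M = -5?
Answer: -1/682220 ≈ -1.4658e-6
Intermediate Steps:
1/(-730320 + (M*(1 - 5))*(835 + 1570)) = 1/(-730320 + (-5*(1 - 5))*(835 + 1570)) = 1/(-730320 - 5*(-4)*2405) = 1/(-730320 + 20*2405) = 1/(-730320 + 48100) = 1/(-682220) = -1/682220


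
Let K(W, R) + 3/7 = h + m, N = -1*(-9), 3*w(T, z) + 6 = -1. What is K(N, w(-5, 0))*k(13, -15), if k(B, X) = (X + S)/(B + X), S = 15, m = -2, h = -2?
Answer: 0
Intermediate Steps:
w(T, z) = -7/3 (w(T, z) = -2 + (1/3)*(-1) = -2 - 1/3 = -7/3)
N = 9
K(W, R) = -31/7 (K(W, R) = -3/7 + (-2 - 2) = -3/7 - 4 = -31/7)
k(B, X) = (15 + X)/(B + X) (k(B, X) = (X + 15)/(B + X) = (15 + X)/(B + X))
K(N, w(-5, 0))*k(13, -15) = -31*(15 - 15)/(7*(13 - 15)) = -31*0/(7*(-2)) = -(-31)*0/14 = -31/7*0 = 0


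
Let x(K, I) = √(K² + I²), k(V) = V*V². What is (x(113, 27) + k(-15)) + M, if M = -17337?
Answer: -20712 + √13498 ≈ -20596.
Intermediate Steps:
k(V) = V³
x(K, I) = √(I² + K²)
(x(113, 27) + k(-15)) + M = (√(27² + 113²) + (-15)³) - 17337 = (√(729 + 12769) - 3375) - 17337 = (√13498 - 3375) - 17337 = (-3375 + √13498) - 17337 = -20712 + √13498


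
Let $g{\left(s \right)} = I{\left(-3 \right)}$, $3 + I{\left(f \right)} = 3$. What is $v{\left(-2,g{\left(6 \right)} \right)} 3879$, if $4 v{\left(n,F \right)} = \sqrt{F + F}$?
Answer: $0$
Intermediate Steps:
$I{\left(f \right)} = 0$ ($I{\left(f \right)} = -3 + 3 = 0$)
$g{\left(s \right)} = 0$
$v{\left(n,F \right)} = \frac{\sqrt{2} \sqrt{F}}{4}$ ($v{\left(n,F \right)} = \frac{\sqrt{F + F}}{4} = \frac{\sqrt{2 F}}{4} = \frac{\sqrt{2} \sqrt{F}}{4}$)
$v{\left(-2,g{\left(6 \right)} \right)} 3879 = \frac{\sqrt{2} \sqrt{0}}{4} \cdot 3879 = \frac{1}{4} \sqrt{2} \cdot 0 \cdot 3879 = 0 \cdot 3879 = 0$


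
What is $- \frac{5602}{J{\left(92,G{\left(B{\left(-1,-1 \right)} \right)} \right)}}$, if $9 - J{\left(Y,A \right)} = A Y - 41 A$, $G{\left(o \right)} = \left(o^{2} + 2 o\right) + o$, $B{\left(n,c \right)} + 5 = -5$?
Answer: $\frac{5602}{3561} \approx 1.5732$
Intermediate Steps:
$B{\left(n,c \right)} = -10$ ($B{\left(n,c \right)} = -5 - 5 = -10$)
$G{\left(o \right)} = o^{2} + 3 o$
$J{\left(Y,A \right)} = 9 + 41 A - A Y$ ($J{\left(Y,A \right)} = 9 - \left(A Y - 41 A\right) = 9 - \left(- 41 A + A Y\right) = 9 + 41 A - A Y$)
$- \frac{5602}{J{\left(92,G{\left(B{\left(-1,-1 \right)} \right)} \right)}} = - \frac{5602}{9 + 41 \left(- 10 \left(3 - 10\right)\right) - - 10 \left(3 - 10\right) 92} = - \frac{5602}{9 + 41 \left(\left(-10\right) \left(-7\right)\right) - \left(-10\right) \left(-7\right) 92} = - \frac{5602}{9 + 41 \cdot 70 - 70 \cdot 92} = - \frac{5602}{9 + 2870 - 6440} = - \frac{5602}{-3561} = \left(-5602\right) \left(- \frac{1}{3561}\right) = \frac{5602}{3561}$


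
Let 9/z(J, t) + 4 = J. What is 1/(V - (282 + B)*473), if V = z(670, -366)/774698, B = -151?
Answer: -57327652/3552193300875 ≈ -1.6139e-5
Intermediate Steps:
z(J, t) = 9/(-4 + J)
V = 1/57327652 (V = (9/(-4 + 670))/774698 = (9/666)*(1/774698) = (9*(1/666))*(1/774698) = (1/74)*(1/774698) = 1/57327652 ≈ 1.7444e-8)
1/(V - (282 + B)*473) = 1/(1/57327652 - (282 - 151)*473) = 1/(1/57327652 - 131*473) = 1/(1/57327652 - 1*61963) = 1/(1/57327652 - 61963) = 1/(-3552193300875/57327652) = -57327652/3552193300875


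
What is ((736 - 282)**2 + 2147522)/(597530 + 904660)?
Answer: 392273/250365 ≈ 1.5668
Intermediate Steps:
((736 - 282)**2 + 2147522)/(597530 + 904660) = (454**2 + 2147522)/1502190 = (206116 + 2147522)*(1/1502190) = 2353638*(1/1502190) = 392273/250365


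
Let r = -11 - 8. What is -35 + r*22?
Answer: -453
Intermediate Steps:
r = -19
-35 + r*22 = -35 - 19*22 = -35 - 418 = -453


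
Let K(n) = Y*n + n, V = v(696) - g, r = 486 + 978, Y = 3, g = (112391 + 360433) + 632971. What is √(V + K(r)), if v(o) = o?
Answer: I*√1099243 ≈ 1048.4*I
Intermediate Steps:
g = 1105795 (g = 472824 + 632971 = 1105795)
r = 1464
V = -1105099 (V = 696 - 1*1105795 = 696 - 1105795 = -1105099)
K(n) = 4*n (K(n) = 3*n + n = 4*n)
√(V + K(r)) = √(-1105099 + 4*1464) = √(-1105099 + 5856) = √(-1099243) = I*√1099243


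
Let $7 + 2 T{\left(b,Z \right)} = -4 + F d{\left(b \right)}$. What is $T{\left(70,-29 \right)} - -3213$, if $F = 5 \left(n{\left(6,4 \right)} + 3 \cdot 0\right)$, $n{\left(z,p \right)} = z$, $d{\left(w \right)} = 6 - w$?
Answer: $\frac{4495}{2} \approx 2247.5$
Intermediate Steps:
$F = 30$ ($F = 5 \left(6 + 3 \cdot 0\right) = 5 \left(6 + 0\right) = 5 \cdot 6 = 30$)
$T{\left(b,Z \right)} = \frac{169}{2} - 15 b$ ($T{\left(b,Z \right)} = - \frac{7}{2} + \frac{-4 + 30 \left(6 - b\right)}{2} = - \frac{7}{2} + \frac{-4 - \left(-180 + 30 b\right)}{2} = - \frac{7}{2} + \frac{176 - 30 b}{2} = - \frac{7}{2} - \left(-88 + 15 b\right) = \frac{169}{2} - 15 b$)
$T{\left(70,-29 \right)} - -3213 = \left(\frac{169}{2} - 1050\right) - -3213 = \left(\frac{169}{2} - 1050\right) + 3213 = - \frac{1931}{2} + 3213 = \frac{4495}{2}$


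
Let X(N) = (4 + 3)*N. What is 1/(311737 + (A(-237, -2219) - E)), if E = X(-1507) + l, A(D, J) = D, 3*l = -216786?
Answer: 1/394311 ≈ 2.5361e-6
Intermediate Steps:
l = -72262 (l = (1/3)*(-216786) = -72262)
X(N) = 7*N
E = -82811 (E = 7*(-1507) - 72262 = -10549 - 72262 = -82811)
1/(311737 + (A(-237, -2219) - E)) = 1/(311737 + (-237 - 1*(-82811))) = 1/(311737 + (-237 + 82811)) = 1/(311737 + 82574) = 1/394311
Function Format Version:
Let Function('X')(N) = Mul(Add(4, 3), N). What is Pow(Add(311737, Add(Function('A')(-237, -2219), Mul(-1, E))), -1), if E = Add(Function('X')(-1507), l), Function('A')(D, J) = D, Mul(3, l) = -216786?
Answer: Rational(1, 394311) ≈ 2.5361e-6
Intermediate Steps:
l = -72262 (l = Mul(Rational(1, 3), -216786) = -72262)
Function('X')(N) = Mul(7, N)
E = -82811 (E = Add(Mul(7, -1507), -72262) = Add(-10549, -72262) = -82811)
Pow(Add(311737, Add(Function('A')(-237, -2219), Mul(-1, E))), -1) = Pow(Add(311737, Add(-237, Mul(-1, -82811))), -1) = Pow(Add(311737, Add(-237, 82811)), -1) = Pow(Add(311737, 82574), -1) = Pow(394311, -1) = Rational(1, 394311)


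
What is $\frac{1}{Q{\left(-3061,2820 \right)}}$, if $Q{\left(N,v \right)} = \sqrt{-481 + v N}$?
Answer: $- \frac{i \sqrt{8632501}}{8632501} \approx - 0.00034035 i$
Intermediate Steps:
$Q{\left(N,v \right)} = \sqrt{-481 + N v}$
$\frac{1}{Q{\left(-3061,2820 \right)}} = \frac{1}{\sqrt{-481 - 8632020}} = \frac{1}{\sqrt{-8632501}} = \frac{1}{i \sqrt{8632501}} = - \frac{i \sqrt{8632501}}{8632501}$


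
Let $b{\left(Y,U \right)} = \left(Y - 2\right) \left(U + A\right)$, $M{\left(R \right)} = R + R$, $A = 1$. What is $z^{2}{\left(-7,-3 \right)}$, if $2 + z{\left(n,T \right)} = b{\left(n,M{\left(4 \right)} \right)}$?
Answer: $6889$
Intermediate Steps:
$M{\left(R \right)} = 2 R$
$b{\left(Y,U \right)} = \left(1 + U\right) \left(-2 + Y\right)$ ($b{\left(Y,U \right)} = \left(Y - 2\right) \left(U + 1\right) = \left(-2 + Y\right) \left(1 + U\right) = \left(1 + U\right) \left(-2 + Y\right)$)
$z{\left(n,T \right)} = -20 + 9 n$ ($z{\left(n,T \right)} = -2 - \left(2 - n - 2 \cdot 4 n + 2 \cdot 2 \cdot 4\right) = -2 + \left(-2 + n - 16 + 8 n\right) = -2 + \left(-18 + 9 n\right) = -20 + 9 n$)
$z^{2}{\left(-7,-3 \right)} = \left(-20 + 9 \left(-7\right)\right)^{2} = \left(-20 - 63\right)^{2} = \left(-83\right)^{2} = 6889$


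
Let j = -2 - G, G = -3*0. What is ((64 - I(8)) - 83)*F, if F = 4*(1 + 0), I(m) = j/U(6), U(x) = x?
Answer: -224/3 ≈ -74.667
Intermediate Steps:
G = 0
j = -2 (j = -2 - 1*0 = -2 + 0 = -2)
I(m) = -⅓ (I(m) = -2/6 = -2*⅙ = -⅓)
F = 4 (F = 4*1 = 4)
((64 - I(8)) - 83)*F = ((64 - 1*(-⅓)) - 83)*4 = ((64 + ⅓) - 83)*4 = (193/3 - 83)*4 = -56/3*4 = -224/3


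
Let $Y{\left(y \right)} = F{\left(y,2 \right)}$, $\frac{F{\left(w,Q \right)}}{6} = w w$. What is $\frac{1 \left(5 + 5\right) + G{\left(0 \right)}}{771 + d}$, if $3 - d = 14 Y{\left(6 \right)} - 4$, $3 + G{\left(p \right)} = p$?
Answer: $- \frac{7}{2246} \approx -0.0031167$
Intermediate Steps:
$F{\left(w,Q \right)} = 6 w^{2}$ ($F{\left(w,Q \right)} = 6 w w = 6 w^{2}$)
$G{\left(p \right)} = -3 + p$
$Y{\left(y \right)} = 6 y^{2}$
$d = -3017$ ($d = 3 - \left(14 \cdot 6 \cdot 6^{2} - 4\right) = 3 - \left(14 \cdot 6 \cdot 36 - 4\right) = 3 - \left(14 \cdot 216 - 4\right) = 3 - \left(3024 - 4\right) = 3 - 3020 = -3017$)
$\frac{1 \left(5 + 5\right) + G{\left(0 \right)}}{771 + d} = \frac{1 \left(5 + 5\right) + \left(-3 + 0\right)}{771 - 3017} = \frac{1 \cdot 10 - 3}{-2246} = - \frac{10 - 3}{2246} = \left(- \frac{1}{2246}\right) 7 = - \frac{7}{2246}$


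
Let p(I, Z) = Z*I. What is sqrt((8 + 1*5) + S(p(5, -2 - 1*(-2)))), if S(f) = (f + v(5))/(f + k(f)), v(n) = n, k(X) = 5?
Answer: sqrt(14) ≈ 3.7417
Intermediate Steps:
p(I, Z) = I*Z
S(f) = 1 (S(f) = (f + 5)/(f + 5) = (5 + f)/(5 + f) = 1)
sqrt((8 + 1*5) + S(p(5, -2 - 1*(-2)))) = sqrt((8 + 1*5) + 1) = sqrt((8 + 5) + 1) = sqrt(13 + 1) = sqrt(14)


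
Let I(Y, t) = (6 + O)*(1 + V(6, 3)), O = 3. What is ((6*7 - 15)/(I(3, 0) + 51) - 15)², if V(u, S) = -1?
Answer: 60516/289 ≈ 209.40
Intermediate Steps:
I(Y, t) = 0 (I(Y, t) = (6 + 3)*(1 - 1) = 9*0 = 0)
((6*7 - 15)/(I(3, 0) + 51) - 15)² = ((6*7 - 15)/(0 + 51) - 15)² = ((42 - 15)/51 - 15)² = (27*(1/51) - 15)² = (9/17 - 15)² = (-246/17)² = 60516/289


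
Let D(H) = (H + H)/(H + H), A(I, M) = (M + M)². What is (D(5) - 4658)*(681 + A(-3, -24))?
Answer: -13901145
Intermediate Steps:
A(I, M) = 4*M² (A(I, M) = (2*M)² = 4*M²)
D(H) = 1 (D(H) = (2*H)/((2*H)) = (2*H)*(1/(2*H)) = 1)
(D(5) - 4658)*(681 + A(-3, -24)) = (1 - 4658)*(681 + 4*(-24)²) = -4657*(681 + 4*576) = -4657*(681 + 2304) = -4657*2985 = -13901145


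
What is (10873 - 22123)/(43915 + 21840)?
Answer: -2250/13151 ≈ -0.17109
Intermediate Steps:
(10873 - 22123)/(43915 + 21840) = -11250/65755 = -11250*1/65755 = -2250/13151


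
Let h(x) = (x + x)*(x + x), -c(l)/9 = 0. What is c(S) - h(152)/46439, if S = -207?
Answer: -92416/46439 ≈ -1.9901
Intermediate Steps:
c(l) = 0 (c(l) = -9*0 = 0)
h(x) = 4*x**2 (h(x) = (2*x)*(2*x) = 4*x**2)
c(S) - h(152)/46439 = 0 - 4*152**2/46439 = 0 - 4*23104/46439 = 0 - 92416/46439 = -92416/46439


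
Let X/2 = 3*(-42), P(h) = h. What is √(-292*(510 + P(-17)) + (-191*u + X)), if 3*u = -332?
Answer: 2*I*√276909/3 ≈ 350.81*I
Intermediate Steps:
u = -332/3 (u = (⅓)*(-332) = -332/3 ≈ -110.67)
X = -252 (X = 2*(3*(-42)) = 2*(-126) = -252)
√(-292*(510 + P(-17)) + (-191*u + X)) = √(-292*(510 - 17) + (-191*(-332/3) - 252)) = √(-292*493 + (63412/3 - 252)) = √(-143956 + 62656/3) = √(-369212/3) = 2*I*√276909/3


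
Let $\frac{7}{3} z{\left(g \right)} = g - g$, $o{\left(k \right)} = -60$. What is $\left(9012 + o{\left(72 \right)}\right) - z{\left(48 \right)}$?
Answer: $8952$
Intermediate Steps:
$z{\left(g \right)} = 0$ ($z{\left(g \right)} = \frac{3 \left(g - g\right)}{7} = \frac{3}{7} \cdot 0 = 0$)
$\left(9012 + o{\left(72 \right)}\right) - z{\left(48 \right)} = \left(9012 - 60\right) - 0 = 8952 + 0 = 8952$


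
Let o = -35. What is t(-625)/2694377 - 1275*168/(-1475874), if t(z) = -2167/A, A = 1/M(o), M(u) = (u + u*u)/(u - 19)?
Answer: 46258201645/284040068607 ≈ 0.16286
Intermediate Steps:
M(u) = (u + u²)/(-19 + u)
A = -27/595 (A = 1/(-35*(1 - 35)/(-19 - 35)) = 1/(-35*(-34)/(-54)) = 1/(-35*(-1/54)*(-34)) = 1/(-595/27) = -27/595 ≈ -0.045378)
t(z) = 1289365/27 (t(z) = -2167/(-27/595) = -2167*(-595/27) = 1289365/27)
t(-625)/2694377 - 1275*168/(-1475874) = (1289365/27)/2694377 - 1275*168/(-1475874) = (1289365/27)*(1/2694377) - 214200*(-1/1475874) = 184195/10392597 + 11900/81993 = 46258201645/284040068607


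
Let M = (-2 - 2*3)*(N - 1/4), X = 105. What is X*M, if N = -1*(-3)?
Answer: -2310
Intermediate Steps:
N = 3
M = -22 (M = (-2 - 2*3)*(3 - 1/4) = (-2 - 6)*(3 - 1*1/4) = -8*(3 - 1/4) = -8*11/4 = -22)
X*M = 105*(-22) = -2310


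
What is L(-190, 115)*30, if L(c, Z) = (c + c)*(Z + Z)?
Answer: -2622000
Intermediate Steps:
L(c, Z) = 4*Z*c (L(c, Z) = (2*c)*(2*Z) = 4*Z*c)
L(-190, 115)*30 = (4*115*(-190))*30 = -87400*30 = -2622000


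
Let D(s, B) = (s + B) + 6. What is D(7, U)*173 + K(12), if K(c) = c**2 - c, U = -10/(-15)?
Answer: 7489/3 ≈ 2496.3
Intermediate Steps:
U = 2/3 (U = -10*(-1/15) = 2/3 ≈ 0.66667)
D(s, B) = 6 + B + s (D(s, B) = (B + s) + 6 = 6 + B + s)
D(7, U)*173 + K(12) = (6 + 2/3 + 7)*173 + 12*(-1 + 12) = (41/3)*173 + 12*11 = 7093/3 + 132 = 7489/3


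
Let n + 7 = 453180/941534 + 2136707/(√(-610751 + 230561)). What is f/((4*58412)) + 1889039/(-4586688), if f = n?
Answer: -12987287066936911/31531693489610688 - 2136707*I*√380190/88830633120 ≈ -0.41188 - 0.014831*I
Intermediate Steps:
n = -3068779/470767 - 2136707*I*√380190/380190 (n = -7 + (453180/941534 + 2136707/(√(-610751 + 230561))) = -7 + (453180*(1/941534) + 2136707/(√(-380190))) = -7 + (226590/470767 + 2136707/((I*√380190))) = -7 + (226590/470767 + 2136707*(-I*√380190/380190)) = -7 + (226590/470767 - 2136707*I*√380190/380190) = -3068779/470767 - 2136707*I*√380190/380190 ≈ -6.5187 - 3465.3*I)
f = -3068779/470767 - 2136707*I*√380190/380190 ≈ -6.5187 - 3465.3*I
f/((4*58412)) + 1889039/(-4586688) = (-3068779/470767 - 2136707*I*√380190/380190)/((4*58412)) + 1889039/(-4586688) = (-3068779/470767 - 2136707*I*√380190/380190)/233648 + 1889039*(-1/4586688) = (-3068779/470767 - 2136707*I*√380190/380190)*(1/233648) - 1889039/4586688 = (-3068779/109993768016 - 2136707*I*√380190/88830633120) - 1889039/4586688 = -12987287066936911/31531693489610688 - 2136707*I*√380190/88830633120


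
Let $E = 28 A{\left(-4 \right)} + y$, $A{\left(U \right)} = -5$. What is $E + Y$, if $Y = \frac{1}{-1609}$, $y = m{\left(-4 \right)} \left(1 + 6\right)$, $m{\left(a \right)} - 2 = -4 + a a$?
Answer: $- \frac{67579}{1609} \approx -42.001$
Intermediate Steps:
$m{\left(a \right)} = -2 + a^{2}$ ($m{\left(a \right)} = 2 + \left(-4 + a a\right) = 2 + \left(-4 + a^{2}\right) = -2 + a^{2}$)
$y = 98$ ($y = \left(-2 + \left(-4\right)^{2}\right) \left(1 + 6\right) = \left(-2 + 16\right) 7 = 14 \cdot 7 = 98$)
$Y = - \frac{1}{1609} \approx -0.0006215$
$E = -42$ ($E = 28 \left(-5\right) + 98 = -140 + 98 = -42$)
$E + Y = -42 - \frac{1}{1609} = - \frac{67579}{1609}$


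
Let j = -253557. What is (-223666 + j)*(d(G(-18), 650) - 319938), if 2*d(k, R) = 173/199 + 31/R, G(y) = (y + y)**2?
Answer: 39498717853698763/258700 ≈ 1.5268e+11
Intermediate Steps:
G(y) = 4*y**2 (G(y) = (2*y)**2 = 4*y**2)
d(k, R) = 173/398 + 31/(2*R) (d(k, R) = (173/199 + 31/R)/2 = 173/398 + 31/(2*R))
(-223666 + j)*(d(G(-18), 650) - 319938) = (-223666 - 253557)*((1/398)*(6169 + 173*650)/650 - 319938) = -477223*((1/398)*(1/650)*(6169 + 112450) - 319938) = -477223*((1/398)*(1/650)*118619 - 319938) = -477223*(118619/258700 - 319938) = -477223*(-82767841981/258700) = 39498717853698763/258700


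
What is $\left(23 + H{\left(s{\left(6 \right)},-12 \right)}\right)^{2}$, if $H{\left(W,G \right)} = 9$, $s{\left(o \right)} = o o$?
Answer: $1024$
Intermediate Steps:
$s{\left(o \right)} = o^{2}$
$\left(23 + H{\left(s{\left(6 \right)},-12 \right)}\right)^{2} = \left(23 + 9\right)^{2} = 32^{2} = 1024$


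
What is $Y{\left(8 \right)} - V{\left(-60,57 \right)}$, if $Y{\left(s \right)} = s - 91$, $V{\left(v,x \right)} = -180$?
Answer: $97$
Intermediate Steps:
$Y{\left(s \right)} = -91 + s$ ($Y{\left(s \right)} = s - 91 = -91 + s$)
$Y{\left(8 \right)} - V{\left(-60,57 \right)} = \left(-91 + 8\right) - -180 = -83 + 180 = 97$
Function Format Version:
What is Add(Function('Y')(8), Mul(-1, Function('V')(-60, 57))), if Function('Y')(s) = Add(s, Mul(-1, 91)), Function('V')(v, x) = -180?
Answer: 97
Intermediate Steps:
Function('Y')(s) = Add(-91, s) (Function('Y')(s) = Add(s, -91) = Add(-91, s))
Add(Function('Y')(8), Mul(-1, Function('V')(-60, 57))) = Add(Add(-91, 8), Mul(-1, -180)) = Add(-83, 180) = 97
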